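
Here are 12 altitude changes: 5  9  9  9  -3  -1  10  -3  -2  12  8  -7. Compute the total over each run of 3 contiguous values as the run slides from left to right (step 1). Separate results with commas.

23, 27, 15, 5, 6, 6, 5, 7, 18, 13

[5, 9, 9] → sum 23
[9, 9, 9] → sum 27
[9, 9, -3] → sum 15
[9, -3, -1] → sum 5
[-3, -1, 10] → sum 6
[-1, 10, -3] → sum 6
[10, -3, -2] → sum 5
[-3, -2, 12] → sum 7
[-2, 12, 8] → sum 18
[12, 8, -7] → sum 13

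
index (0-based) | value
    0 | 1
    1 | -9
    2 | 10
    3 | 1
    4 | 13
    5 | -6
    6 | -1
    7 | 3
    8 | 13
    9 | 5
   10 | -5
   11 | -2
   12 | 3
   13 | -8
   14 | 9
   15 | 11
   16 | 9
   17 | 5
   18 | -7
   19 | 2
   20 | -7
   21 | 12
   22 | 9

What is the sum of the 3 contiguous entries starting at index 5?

-4

Elements at indices 5..7: -6, -1, 3
sum(-6, -1, 3) = -4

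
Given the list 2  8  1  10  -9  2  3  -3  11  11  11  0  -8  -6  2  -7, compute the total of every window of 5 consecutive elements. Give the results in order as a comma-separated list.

12, 12, 7, 3, 4, 24, 33, 30, 25, 8, -1, -19

2 8 1 10 -9 → sum 12
8 1 10 -9 2 → sum 12
1 10 -9 2 3 → sum 7
10 -9 2 3 -3 → sum 3
-9 2 3 -3 11 → sum 4
2 3 -3 11 11 → sum 24
3 -3 11 11 11 → sum 33
-3 11 11 11 0 → sum 30
11 11 11 0 -8 → sum 25
11 11 0 -8 -6 → sum 8
11 0 -8 -6 2 → sum -1
0 -8 -6 2 -7 → sum -19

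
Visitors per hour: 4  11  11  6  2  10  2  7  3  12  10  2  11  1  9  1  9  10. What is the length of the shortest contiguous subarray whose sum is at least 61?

add 4: running sum 4 < 61
add 11: running sum 15 < 61
add 11: running sum 26 < 61
add 6: running sum 32 < 61
add 2: running sum 34 < 61
add 10: running sum 44 < 61
add 2: running sum 46 < 61
add 7: running sum 53 < 61
add 3: running sum 56 < 61
add 12: shortest ending here [11, 11, 6, 2, 10, 2, 7, 3, 12] sum 64, len 9
add 10: shortest ending here [11, 6, 2, 10, 2, 7, 3, 12, 10] sum 63, len 9
add 2: shortest ending here [11, 6, 2, 10, 2, 7, 3, 12, 10, 2] sum 65, len 10
add 11: shortest ending here [6, 2, 10, 2, 7, 3, 12, 10, 2, 11] sum 65, len 10
add 1: shortest ending here [6, 2, 10, 2, 7, 3, 12, 10, 2, 11, 1] sum 66, len 11
add 9: shortest ending here [10, 2, 7, 3, 12, 10, 2, 11, 1, 9] sum 67, len 10
add 1: shortest ending here [10, 2, 7, 3, 12, 10, 2, 11, 1, 9, 1] sum 68, len 11
add 9: shortest ending here [7, 3, 12, 10, 2, 11, 1, 9, 1, 9] sum 65, len 10
add 10: shortest ending here [12, 10, 2, 11, 1, 9, 1, 9, 10] sum 65, len 9
Shortest qualifying length: 9.

9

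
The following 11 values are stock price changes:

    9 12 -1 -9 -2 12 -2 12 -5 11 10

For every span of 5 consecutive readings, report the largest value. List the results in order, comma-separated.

12, 12, 12, 12, 12, 12, 12

Sliding a size-5 window across the 11 values:
(9, 12, -1, -9, -2) → max 12
(12, -1, -9, -2, 12) → max 12
(-1, -9, -2, 12, -2) → max 12
(-9, -2, 12, -2, 12) → max 12
(-2, 12, -2, 12, -5) → max 12
(12, -2, 12, -5, 11) → max 12
(-2, 12, -5, 11, 10) → max 12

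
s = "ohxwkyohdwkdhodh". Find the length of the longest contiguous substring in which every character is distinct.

[o] len 1
[o, h] len 2
[o, h, x] len 3
[o, h, x, w] len 4
[o, h, x, w, k] len 5
[o, h, x, w, k, y] len 6
[h, x, w, k, y, o] len 6
[x, w, k, y, o, h] len 6
[x, w, k, y, o, h, d] len 7
[k, y, o, h, d, w] len 6
[y, o, h, d, w, k] len 6
[w, k, d] len 3
[w, k, d, h] len 4
[w, k, d, h, o] len 5
[h, o, d] len 3
[o, d, h] len 3
Longest all-distinct length: 7.

7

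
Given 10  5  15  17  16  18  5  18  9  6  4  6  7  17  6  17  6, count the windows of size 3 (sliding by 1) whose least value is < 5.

10 5 15 → min 5
5 15 17 → min 5
15 17 16 → min 15
17 16 18 → min 16
16 18 5 → min 5
18 5 18 → min 5
5 18 9 → min 5
18 9 6 → min 6
9 6 4 → min 4  < 5 ✓
6 4 6 → min 4  < 5 ✓
4 6 7 → min 4  < 5 ✓
6 7 17 → min 6
7 17 6 → min 6
17 6 17 → min 6
6 17 6 → min 6
3 windows satisfy the condition.

3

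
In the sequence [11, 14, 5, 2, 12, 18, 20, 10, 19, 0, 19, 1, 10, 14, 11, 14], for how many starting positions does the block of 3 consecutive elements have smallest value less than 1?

3

11 14 5 → min 5
14 5 2 → min 2
5 2 12 → min 2
2 12 18 → min 2
12 18 20 → min 12
18 20 10 → min 10
20 10 19 → min 10
10 19 0 → min 0  < 1 ✓
19 0 19 → min 0  < 1 ✓
0 19 1 → min 0  < 1 ✓
19 1 10 → min 1
1 10 14 → min 1
10 14 11 → min 10
14 11 14 → min 11
3 windows satisfy the condition.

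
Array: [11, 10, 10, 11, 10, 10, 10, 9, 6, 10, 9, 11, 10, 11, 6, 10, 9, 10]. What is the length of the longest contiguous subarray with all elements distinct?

4

[11] len 1
[11, 10] len 2
[10] len 1
[10, 11] len 2
[11, 10] len 2
[10] len 1
[10] len 1
[10, 9] len 2
[10, 9, 6] len 3
[9, 6, 10] len 3
[6, 10, 9] len 3
[6, 10, 9, 11] len 4
[9, 11, 10] len 3
[10, 11] len 2
[10, 11, 6] len 3
[11, 6, 10] len 3
[11, 6, 10, 9] len 4
[9, 10] len 2
Longest all-distinct length: 4.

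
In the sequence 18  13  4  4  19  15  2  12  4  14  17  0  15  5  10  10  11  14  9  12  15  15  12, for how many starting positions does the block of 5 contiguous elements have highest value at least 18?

5

18 13 4 4 19 → max 19  ≥ 18 ✓
13 4 4 19 15 → max 19  ≥ 18 ✓
4 4 19 15 2 → max 19  ≥ 18 ✓
4 19 15 2 12 → max 19  ≥ 18 ✓
19 15 2 12 4 → max 19  ≥ 18 ✓
15 2 12 4 14 → max 15
2 12 4 14 17 → max 17
12 4 14 17 0 → max 17
4 14 17 0 15 → max 17
14 17 0 15 5 → max 17
17 0 15 5 10 → max 17
0 15 5 10 10 → max 15
15 5 10 10 11 → max 15
5 10 10 11 14 → max 14
10 10 11 14 9 → max 14
10 11 14 9 12 → max 14
11 14 9 12 15 → max 15
14 9 12 15 15 → max 15
9 12 15 15 12 → max 15
5 windows satisfy the condition.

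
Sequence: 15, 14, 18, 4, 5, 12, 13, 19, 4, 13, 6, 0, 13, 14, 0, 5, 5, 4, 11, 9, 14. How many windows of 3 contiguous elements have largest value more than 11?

15 14 18 → max 18  > 11 ✓
14 18 4 → max 18  > 11 ✓
18 4 5 → max 18  > 11 ✓
4 5 12 → max 12  > 11 ✓
5 12 13 → max 13  > 11 ✓
12 13 19 → max 19  > 11 ✓
13 19 4 → max 19  > 11 ✓
19 4 13 → max 19  > 11 ✓
4 13 6 → max 13  > 11 ✓
13 6 0 → max 13  > 11 ✓
6 0 13 → max 13  > 11 ✓
0 13 14 → max 14  > 11 ✓
13 14 0 → max 14  > 11 ✓
14 0 5 → max 14  > 11 ✓
0 5 5 → max 5
5 5 4 → max 5
5 4 11 → max 11
4 11 9 → max 11
11 9 14 → max 14  > 11 ✓
15 windows satisfy the condition.

15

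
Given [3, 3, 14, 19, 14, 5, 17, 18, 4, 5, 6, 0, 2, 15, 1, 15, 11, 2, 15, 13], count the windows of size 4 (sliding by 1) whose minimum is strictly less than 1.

(3, 3, 14, 19) → min 3
(3, 14, 19, 14) → min 3
(14, 19, 14, 5) → min 5
(19, 14, 5, 17) → min 5
(14, 5, 17, 18) → min 5
(5, 17, 18, 4) → min 4
(17, 18, 4, 5) → min 4
(18, 4, 5, 6) → min 4
(4, 5, 6, 0) → min 0  < 1 ✓
(5, 6, 0, 2) → min 0  < 1 ✓
(6, 0, 2, 15) → min 0  < 1 ✓
(0, 2, 15, 1) → min 0  < 1 ✓
(2, 15, 1, 15) → min 1
(15, 1, 15, 11) → min 1
(1, 15, 11, 2) → min 1
(15, 11, 2, 15) → min 2
(11, 2, 15, 13) → min 2
4 windows satisfy the condition.

4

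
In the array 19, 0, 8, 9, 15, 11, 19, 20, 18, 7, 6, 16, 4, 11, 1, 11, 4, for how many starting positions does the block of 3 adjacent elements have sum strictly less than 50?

13

[19, 0, 8] → sum 27  < 50 ✓
[0, 8, 9] → sum 17  < 50 ✓
[8, 9, 15] → sum 32  < 50 ✓
[9, 15, 11] → sum 35  < 50 ✓
[15, 11, 19] → sum 45  < 50 ✓
[11, 19, 20] → sum 50
[19, 20, 18] → sum 57
[20, 18, 7] → sum 45  < 50 ✓
[18, 7, 6] → sum 31  < 50 ✓
[7, 6, 16] → sum 29  < 50 ✓
[6, 16, 4] → sum 26  < 50 ✓
[16, 4, 11] → sum 31  < 50 ✓
[4, 11, 1] → sum 16  < 50 ✓
[11, 1, 11] → sum 23  < 50 ✓
[1, 11, 4] → sum 16  < 50 ✓
13 windows satisfy the condition.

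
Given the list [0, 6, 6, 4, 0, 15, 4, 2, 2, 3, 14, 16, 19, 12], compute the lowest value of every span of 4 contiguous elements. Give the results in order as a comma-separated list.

0, 0, 0, 0, 0, 2, 2, 2, 2, 3, 12

Sliding a size-4 window across the 14 values:
[0, 6, 6, 4] → min 0
[6, 6, 4, 0] → min 0
[6, 4, 0, 15] → min 0
[4, 0, 15, 4] → min 0
[0, 15, 4, 2] → min 0
[15, 4, 2, 2] → min 2
[4, 2, 2, 3] → min 2
[2, 2, 3, 14] → min 2
[2, 3, 14, 16] → min 2
[3, 14, 16, 19] → min 3
[14, 16, 19, 12] → min 12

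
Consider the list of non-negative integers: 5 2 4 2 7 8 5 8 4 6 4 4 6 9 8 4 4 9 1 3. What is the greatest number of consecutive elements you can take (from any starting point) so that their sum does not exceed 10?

3

Extend to the right; shrink from the left whenever the sum exceeds 10:
add 5: [5] sum 5, len 1
add 2: [5, 2] sum 7, len 2
add 4: [2, 4] sum 6, len 2
add 2: [2, 4, 2] sum 8, len 3
add 7: [2, 7] sum 9, len 2
add 8: [8] sum 8, len 1
add 5: [5] sum 5, len 1
add 8: [8] sum 8, len 1
add 4: [4] sum 4, len 1
add 6: [4, 6] sum 10, len 2
add 4: [6, 4] sum 10, len 2
add 4: [4, 4] sum 8, len 2
add 6: [4, 6] sum 10, len 2
add 9: [9] sum 9, len 1
add 8: [8] sum 8, len 1
add 4: [4] sum 4, len 1
add 4: [4, 4] sum 8, len 2
add 9: [9] sum 9, len 1
add 1: [9, 1] sum 10, len 2
add 3: [1, 3] sum 4, len 2
Longest length seen: 3.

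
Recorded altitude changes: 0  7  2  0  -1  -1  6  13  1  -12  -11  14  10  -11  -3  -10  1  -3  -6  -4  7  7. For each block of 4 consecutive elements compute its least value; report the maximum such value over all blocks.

0

0 7 2 0 → min 0
7 2 0 -1 → min -1
2 0 -1 -1 → min -1
0 -1 -1 6 → min -1
-1 -1 6 13 → min -1
-1 6 13 1 → min -1
6 13 1 -12 → min -12
13 1 -12 -11 → min -12
1 -12 -11 14 → min -12
-12 -11 14 10 → min -12
-11 14 10 -11 → min -11
14 10 -11 -3 → min -11
10 -11 -3 -10 → min -11
-11 -3 -10 1 → min -11
-3 -10 1 -3 → min -10
-10 1 -3 -6 → min -10
1 -3 -6 -4 → min -6
-3 -6 -4 7 → min -6
-6 -4 7 7 → min -6
Maximum of these is 0.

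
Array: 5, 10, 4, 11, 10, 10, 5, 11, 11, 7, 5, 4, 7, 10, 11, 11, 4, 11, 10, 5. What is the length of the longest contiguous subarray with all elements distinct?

5

add 5: [5] len 1
add 10: [5, 10] len 2
add 4: [5, 10, 4] len 3
add 11: [5, 10, 4, 11] len 4
add 10 (repeat 10, move left end past it): [4, 11, 10] len 3
add 10 (repeat 10, move left end past it): [10] len 1
add 5: [10, 5] len 2
add 11: [10, 5, 11] len 3
add 11 (repeat 11, move left end past it): [11] len 1
add 7: [11, 7] len 2
add 5: [11, 7, 5] len 3
add 4: [11, 7, 5, 4] len 4
add 7 (repeat 7, move left end past it): [5, 4, 7] len 3
add 10: [5, 4, 7, 10] len 4
add 11: [5, 4, 7, 10, 11] len 5
add 11 (repeat 11, move left end past it): [11] len 1
add 4: [11, 4] len 2
add 11 (repeat 11, move left end past it): [4, 11] len 2
add 10: [4, 11, 10] len 3
add 5: [4, 11, 10, 5] len 4
Longest all-distinct length: 5.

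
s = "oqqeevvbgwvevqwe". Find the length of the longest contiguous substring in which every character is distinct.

add o: [o] len 1
add q: [o, q] len 2
add q (repeat q, move left end past it): [q] len 1
add e: [q, e] len 2
add e (repeat e, move left end past it): [e] len 1
add v: [e, v] len 2
add v (repeat v, move left end past it): [v] len 1
add b: [v, b] len 2
add g: [v, b, g] len 3
add w: [v, b, g, w] len 4
add v (repeat v, move left end past it): [b, g, w, v] len 4
add e: [b, g, w, v, e] len 5
add v (repeat v, move left end past it): [e, v] len 2
add q: [e, v, q] len 3
add w: [e, v, q, w] len 4
add e (repeat e, move left end past it): [v, q, w, e] len 4
Longest all-distinct length: 5.

5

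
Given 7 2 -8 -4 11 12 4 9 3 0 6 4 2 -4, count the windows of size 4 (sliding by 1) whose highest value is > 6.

8

[7, 2, -8, -4] → max 7  > 6 ✓
[2, -8, -4, 11] → max 11  > 6 ✓
[-8, -4, 11, 12] → max 12  > 6 ✓
[-4, 11, 12, 4] → max 12  > 6 ✓
[11, 12, 4, 9] → max 12  > 6 ✓
[12, 4, 9, 3] → max 12  > 6 ✓
[4, 9, 3, 0] → max 9  > 6 ✓
[9, 3, 0, 6] → max 9  > 6 ✓
[3, 0, 6, 4] → max 6
[0, 6, 4, 2] → max 6
[6, 4, 2, -4] → max 6
8 windows satisfy the condition.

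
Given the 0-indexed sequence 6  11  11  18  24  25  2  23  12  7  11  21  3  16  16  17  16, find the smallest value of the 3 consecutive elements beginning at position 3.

Elements at indices 3..5: 18, 24, 25
min(18, 24, 25) = 18

18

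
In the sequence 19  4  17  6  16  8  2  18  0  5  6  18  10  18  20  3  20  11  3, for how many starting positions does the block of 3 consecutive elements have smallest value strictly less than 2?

[19, 4, 17] → min 4
[4, 17, 6] → min 4
[17, 6, 16] → min 6
[6, 16, 8] → min 6
[16, 8, 2] → min 2
[8, 2, 18] → min 2
[2, 18, 0] → min 0  < 2 ✓
[18, 0, 5] → min 0  < 2 ✓
[0, 5, 6] → min 0  < 2 ✓
[5, 6, 18] → min 5
[6, 18, 10] → min 6
[18, 10, 18] → min 10
[10, 18, 20] → min 10
[18, 20, 3] → min 3
[20, 3, 20] → min 3
[3, 20, 11] → min 3
[20, 11, 3] → min 3
3 windows satisfy the condition.

3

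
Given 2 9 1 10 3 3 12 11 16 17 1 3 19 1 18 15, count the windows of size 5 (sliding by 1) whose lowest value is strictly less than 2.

9

[2, 9, 1, 10, 3] → min 1  < 2 ✓
[9, 1, 10, 3, 3] → min 1  < 2 ✓
[1, 10, 3, 3, 12] → min 1  < 2 ✓
[10, 3, 3, 12, 11] → min 3
[3, 3, 12, 11, 16] → min 3
[3, 12, 11, 16, 17] → min 3
[12, 11, 16, 17, 1] → min 1  < 2 ✓
[11, 16, 17, 1, 3] → min 1  < 2 ✓
[16, 17, 1, 3, 19] → min 1  < 2 ✓
[17, 1, 3, 19, 1] → min 1  < 2 ✓
[1, 3, 19, 1, 18] → min 1  < 2 ✓
[3, 19, 1, 18, 15] → min 1  < 2 ✓
9 windows satisfy the condition.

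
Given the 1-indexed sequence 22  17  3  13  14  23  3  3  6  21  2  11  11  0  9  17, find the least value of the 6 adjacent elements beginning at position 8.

Elements at indices 8..13: 3, 6, 21, 2, 11, 11
min(3, 6, 21, 2, 11, 11) = 2

2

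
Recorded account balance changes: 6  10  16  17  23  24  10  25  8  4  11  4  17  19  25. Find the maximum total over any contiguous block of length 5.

99

(6, 10, 16, 17, 23) → sum 72
(10, 16, 17, 23, 24) → sum 90
(16, 17, 23, 24, 10) → sum 90
(17, 23, 24, 10, 25) → sum 99
(23, 24, 10, 25, 8) → sum 90
(24, 10, 25, 8, 4) → sum 71
(10, 25, 8, 4, 11) → sum 58
(25, 8, 4, 11, 4) → sum 52
(8, 4, 11, 4, 17) → sum 44
(4, 11, 4, 17, 19) → sum 55
(11, 4, 17, 19, 25) → sum 76
Maximum of these is 99.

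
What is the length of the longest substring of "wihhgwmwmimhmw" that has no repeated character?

[w] len 1
[w, i] len 2
[w, i, h] len 3
[h] len 1
[h, g] len 2
[h, g, w] len 3
[h, g, w, m] len 4
[m, w] len 2
[w, m] len 2
[w, m, i] len 3
[i, m] len 2
[i, m, h] len 3
[h, m] len 2
[h, m, w] len 3
Longest all-distinct length: 4.

4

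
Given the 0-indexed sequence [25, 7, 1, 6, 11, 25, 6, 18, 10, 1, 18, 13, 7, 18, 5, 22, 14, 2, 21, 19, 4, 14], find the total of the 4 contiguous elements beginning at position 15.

Elements at indices 15..18: 22, 14, 2, 21
sum(22, 14, 2, 21) = 59

59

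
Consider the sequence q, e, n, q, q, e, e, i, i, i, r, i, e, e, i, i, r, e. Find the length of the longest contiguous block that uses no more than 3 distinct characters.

13

Extend right; when distinct count exceeds 3, shrink from the left:
add q: window [q] (1 distinct), len 1
add e: window [q, e] (2 distinct), len 2
add n: window [q, e, n] (3 distinct), len 3
add q: window [q, e, n, q] (3 distinct), len 4
add q: window [q, e, n, q, q] (3 distinct), len 5
add e: window [q, e, n, q, q, e] (3 distinct), len 6
add e: window [q, e, n, q, q, e, e] (3 distinct), len 7
add i: window [q, q, e, e, i] (3 distinct), len 5
add i: window [q, q, e, e, i, i] (3 distinct), len 6
add i: window [q, q, e, e, i, i, i] (3 distinct), len 7
add r: window [e, e, i, i, i, r] (3 distinct), len 6
add i: window [e, e, i, i, i, r, i] (3 distinct), len 7
add e: window [e, e, i, i, i, r, i, e] (3 distinct), len 8
add e: window [e, e, i, i, i, r, i, e, e] (3 distinct), len 9
add i: window [e, e, i, i, i, r, i, e, e, i] (3 distinct), len 10
add i: window [e, e, i, i, i, r, i, e, e, i, i] (3 distinct), len 11
add r: window [e, e, i, i, i, r, i, e, e, i, i, r] (3 distinct), len 12
add e: window [e, e, i, i, i, r, i, e, e, i, i, r, e] (3 distinct), len 13
Longest length with ≤3 distinct: 13.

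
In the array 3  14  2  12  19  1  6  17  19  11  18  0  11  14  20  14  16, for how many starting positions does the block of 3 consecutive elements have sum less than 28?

4

(3, 14, 2) → sum 19  < 28 ✓
(14, 2, 12) → sum 28
(2, 12, 19) → sum 33
(12, 19, 1) → sum 32
(19, 1, 6) → sum 26  < 28 ✓
(1, 6, 17) → sum 24  < 28 ✓
(6, 17, 19) → sum 42
(17, 19, 11) → sum 47
(19, 11, 18) → sum 48
(11, 18, 0) → sum 29
(18, 0, 11) → sum 29
(0, 11, 14) → sum 25  < 28 ✓
(11, 14, 20) → sum 45
(14, 20, 14) → sum 48
(20, 14, 16) → sum 50
4 windows satisfy the condition.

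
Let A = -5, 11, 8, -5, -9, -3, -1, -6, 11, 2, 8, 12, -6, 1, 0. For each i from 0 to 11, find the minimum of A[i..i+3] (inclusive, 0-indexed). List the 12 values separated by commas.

-5, -9, -9, -9, -9, -6, -6, -6, 2, -6, -6, -6

-5 11 8 -5 → min -5
11 8 -5 -9 → min -9
8 -5 -9 -3 → min -9
-5 -9 -3 -1 → min -9
-9 -3 -1 -6 → min -9
-3 -1 -6 11 → min -6
-1 -6 11 2 → min -6
-6 11 2 8 → min -6
11 2 8 12 → min 2
2 8 12 -6 → min -6
8 12 -6 1 → min -6
12 -6 1 0 → min -6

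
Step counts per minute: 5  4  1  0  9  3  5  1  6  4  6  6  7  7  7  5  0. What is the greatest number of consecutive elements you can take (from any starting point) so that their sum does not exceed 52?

12

→ 5: sum 5, len 1
→ 4: sum 9, len 2
→ 1: sum 10, len 3
→ 0: sum 10, len 4
→ 9: sum 19, len 5
→ 3: sum 22, len 6
→ 5: sum 27, len 7
→ 1: sum 28, len 8
→ 6: sum 34, len 9
→ 4: sum 38, len 10
→ 6: sum 44, len 11
→ 6: sum 50, len 12
→ 7 (dropped 5): sum 52, len 12
→ 7 (dropped 4, 1, 0, 9): sum 45, len 9
→ 7: sum 52, len 10
→ 5 (dropped 3, 5): sum 49, len 9
→ 0: sum 49, len 10
Longest length seen: 12.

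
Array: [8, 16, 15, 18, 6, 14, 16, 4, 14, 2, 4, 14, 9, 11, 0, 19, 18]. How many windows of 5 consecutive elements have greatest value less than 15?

(8, 16, 15, 18, 6) → max 18
(16, 15, 18, 6, 14) → max 18
(15, 18, 6, 14, 16) → max 18
(18, 6, 14, 16, 4) → max 18
(6, 14, 16, 4, 14) → max 16
(14, 16, 4, 14, 2) → max 16
(16, 4, 14, 2, 4) → max 16
(4, 14, 2, 4, 14) → max 14  < 15 ✓
(14, 2, 4, 14, 9) → max 14  < 15 ✓
(2, 4, 14, 9, 11) → max 14  < 15 ✓
(4, 14, 9, 11, 0) → max 14  < 15 ✓
(14, 9, 11, 0, 19) → max 19
(9, 11, 0, 19, 18) → max 19
4 windows satisfy the condition.

4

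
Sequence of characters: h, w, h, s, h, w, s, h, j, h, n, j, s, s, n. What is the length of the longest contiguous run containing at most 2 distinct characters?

3

add h: window [h] (1 distinct), len 1
add w: window [h, w] (2 distinct), len 2
add h: window [h, w, h] (2 distinct), len 3
add s: window [h, s] (2 distinct), len 2
add h: window [h, s, h] (2 distinct), len 3
add w: window [h, w] (2 distinct), len 2
add s: window [w, s] (2 distinct), len 2
add h: window [s, h] (2 distinct), len 2
add j: window [h, j] (2 distinct), len 2
add h: window [h, j, h] (2 distinct), len 3
add n: window [h, n] (2 distinct), len 2
add j: window [n, j] (2 distinct), len 2
add s: window [j, s] (2 distinct), len 2
add s: window [j, s, s] (2 distinct), len 3
add n: window [s, s, n] (2 distinct), len 3
Longest length with ≤2 distinct: 3.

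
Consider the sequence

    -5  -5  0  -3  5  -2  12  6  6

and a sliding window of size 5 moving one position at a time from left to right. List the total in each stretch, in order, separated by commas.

(-5, -5, 0, -3, 5) → sum -8
(-5, 0, -3, 5, -2) → sum -5
(0, -3, 5, -2, 12) → sum 12
(-3, 5, -2, 12, 6) → sum 18
(5, -2, 12, 6, 6) → sum 27

-8, -5, 12, 18, 27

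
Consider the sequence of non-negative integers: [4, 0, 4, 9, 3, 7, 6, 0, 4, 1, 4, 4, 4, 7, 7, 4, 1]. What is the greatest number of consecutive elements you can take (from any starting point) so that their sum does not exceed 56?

Extend to the right; shrink from the left whenever the sum exceeds 56:
→ 4: sum 4, len 1
→ 0: sum 4, len 2
→ 4: sum 8, len 3
→ 9: sum 17, len 4
→ 3: sum 20, len 5
→ 7: sum 27, len 6
→ 6: sum 33, len 7
→ 0: sum 33, len 8
→ 4: sum 37, len 9
→ 1: sum 38, len 10
→ 4: sum 42, len 11
→ 4: sum 46, len 12
→ 4: sum 50, len 13
→ 7 (dropped 4): sum 53, len 13
→ 7 (dropped 0, 4): sum 56, len 12
→ 4 (dropped 9): sum 51, len 12
→ 1: sum 52, len 13
Longest length seen: 13.

13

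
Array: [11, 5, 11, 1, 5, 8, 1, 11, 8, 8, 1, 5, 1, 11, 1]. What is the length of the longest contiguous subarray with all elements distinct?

4

[11] len 1
[11, 5] len 2
[5, 11] len 2
[5, 11, 1] len 3
[11, 1, 5] len 3
[11, 1, 5, 8] len 4
[5, 8, 1] len 3
[5, 8, 1, 11] len 4
[1, 11, 8] len 3
[8] len 1
[8, 1] len 2
[8, 1, 5] len 3
[5, 1] len 2
[5, 1, 11] len 3
[11, 1] len 2
Longest all-distinct length: 4.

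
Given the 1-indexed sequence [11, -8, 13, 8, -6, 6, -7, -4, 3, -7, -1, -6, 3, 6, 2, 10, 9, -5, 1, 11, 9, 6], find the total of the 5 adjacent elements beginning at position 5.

Elements at indices 5..9: -6, 6, -7, -4, 3
sum(-6, 6, -7, -4, 3) = -8

-8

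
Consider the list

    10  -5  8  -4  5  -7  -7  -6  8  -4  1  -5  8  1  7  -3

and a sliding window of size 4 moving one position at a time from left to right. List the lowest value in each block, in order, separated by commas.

-5, -5, -7, -7, -7, -7, -7, -6, -5, -5, -5, -5, -3

10 -5 8 -4 → min -5
-5 8 -4 5 → min -5
8 -4 5 -7 → min -7
-4 5 -7 -7 → min -7
5 -7 -7 -6 → min -7
-7 -7 -6 8 → min -7
-7 -6 8 -4 → min -7
-6 8 -4 1 → min -6
8 -4 1 -5 → min -5
-4 1 -5 8 → min -5
1 -5 8 1 → min -5
-5 8 1 7 → min -5
8 1 7 -3 → min -3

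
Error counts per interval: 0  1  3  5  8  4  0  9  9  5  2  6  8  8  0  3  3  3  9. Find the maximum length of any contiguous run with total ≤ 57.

12

Extend to the right; shrink from the left whenever the sum exceeds 57:
add 0: [0] sum 0, len 1
add 1: [0, 1] sum 1, len 2
add 3: [0, 1, 3] sum 4, len 3
add 5: [0, 1, 3, 5] sum 9, len 4
add 8: [0, 1, 3, 5, 8] sum 17, len 5
add 4: [0, 1, 3, 5, 8, 4] sum 21, len 6
add 0: [0, 1, 3, 5, 8, 4, 0] sum 21, len 7
add 9: [0, 1, 3, 5, 8, 4, 0, 9] sum 30, len 8
add 9: [0, 1, 3, 5, 8, 4, 0, 9, 9] sum 39, len 9
add 5: [0, 1, 3, 5, 8, 4, 0, 9, 9, 5] sum 44, len 10
add 2: [0, 1, 3, 5, 8, 4, 0, 9, 9, 5, 2] sum 46, len 11
add 6: [0, 1, 3, 5, 8, 4, 0, 9, 9, 5, 2, 6] sum 52, len 12
add 8: [5, 8, 4, 0, 9, 9, 5, 2, 6, 8] sum 56, len 10
add 8: [4, 0, 9, 9, 5, 2, 6, 8, 8] sum 51, len 9
add 0: [4, 0, 9, 9, 5, 2, 6, 8, 8, 0] sum 51, len 10
add 3: [4, 0, 9, 9, 5, 2, 6, 8, 8, 0, 3] sum 54, len 11
add 3: [4, 0, 9, 9, 5, 2, 6, 8, 8, 0, 3, 3] sum 57, len 12
add 3: [0, 9, 9, 5, 2, 6, 8, 8, 0, 3, 3, 3] sum 56, len 12
add 9: [9, 5, 2, 6, 8, 8, 0, 3, 3, 3, 9] sum 56, len 11
Longest length seen: 12.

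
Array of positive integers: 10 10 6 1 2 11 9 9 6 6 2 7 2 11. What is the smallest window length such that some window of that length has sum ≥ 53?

8

Extend right; whenever the sum reaches 53, record the length and shrink from the left:
add 10: running sum 10 < 53
add 10: running sum 20 < 53
add 6: running sum 26 < 53
add 1: running sum 27 < 53
add 2: running sum 29 < 53
add 11: running sum 40 < 53
add 9: running sum 49 < 53
add 9: shortest ending here [10, 10, 6, 1, 2, 11, 9, 9] sum 58, len 8
add 6: shortest ending here [10, 6, 1, 2, 11, 9, 9, 6] sum 54, len 8
add 6: shortest ending here [10, 6, 1, 2, 11, 9, 9, 6, 6] sum 60, len 9
add 2: shortest ending here [10, 6, 1, 2, 11, 9, 9, 6, 6, 2] sum 62, len 10
add 7: shortest ending here [1, 2, 11, 9, 9, 6, 6, 2, 7] sum 53, len 9
add 2: shortest ending here [2, 11, 9, 9, 6, 6, 2, 7, 2] sum 54, len 9
add 11: shortest ending here [11, 9, 9, 6, 6, 2, 7, 2, 11] sum 63, len 9
Shortest qualifying length: 8.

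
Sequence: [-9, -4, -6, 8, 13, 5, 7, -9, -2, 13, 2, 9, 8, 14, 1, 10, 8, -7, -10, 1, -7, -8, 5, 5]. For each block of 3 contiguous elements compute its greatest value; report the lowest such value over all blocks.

[-9, -4, -6] → max -4
[-4, -6, 8] → max 8
[-6, 8, 13] → max 13
[8, 13, 5] → max 13
[13, 5, 7] → max 13
[5, 7, -9] → max 7
[7, -9, -2] → max 7
[-9, -2, 13] → max 13
[-2, 13, 2] → max 13
[13, 2, 9] → max 13
[2, 9, 8] → max 9
[9, 8, 14] → max 14
[8, 14, 1] → max 14
[14, 1, 10] → max 14
[1, 10, 8] → max 10
[10, 8, -7] → max 10
[8, -7, -10] → max 8
[-7, -10, 1] → max 1
[-10, 1, -7] → max 1
[1, -7, -8] → max 1
[-7, -8, 5] → max 5
[-8, 5, 5] → max 5
Lowest of these is -4.

-4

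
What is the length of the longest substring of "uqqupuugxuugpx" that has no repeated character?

4

[u] len 1
[u, q] len 2
[q] len 1
[q, u] len 2
[q, u, p] len 3
[p, u] len 2
[u] len 1
[u, g] len 2
[u, g, x] len 3
[g, x, u] len 3
[u] len 1
[u, g] len 2
[u, g, p] len 3
[u, g, p, x] len 4
Longest all-distinct length: 4.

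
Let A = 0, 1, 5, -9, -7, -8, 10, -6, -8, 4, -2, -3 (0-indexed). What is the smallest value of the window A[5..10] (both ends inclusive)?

-8

Elements at indices 5..10: -8, 10, -6, -8, 4, -2
min(-8, 10, -6, -8, 4, -2) = -8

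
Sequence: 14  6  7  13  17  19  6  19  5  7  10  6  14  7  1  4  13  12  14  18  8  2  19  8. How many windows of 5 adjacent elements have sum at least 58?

7

[14, 6, 7, 13, 17] → sum 57
[6, 7, 13, 17, 19] → sum 62  ≥ 58 ✓
[7, 13, 17, 19, 6] → sum 62  ≥ 58 ✓
[13, 17, 19, 6, 19] → sum 74  ≥ 58 ✓
[17, 19, 6, 19, 5] → sum 66  ≥ 58 ✓
[19, 6, 19, 5, 7] → sum 56
[6, 19, 5, 7, 10] → sum 47
[19, 5, 7, 10, 6] → sum 47
[5, 7, 10, 6, 14] → sum 42
[7, 10, 6, 14, 7] → sum 44
[10, 6, 14, 7, 1] → sum 38
[6, 14, 7, 1, 4] → sum 32
[14, 7, 1, 4, 13] → sum 39
[7, 1, 4, 13, 12] → sum 37
[1, 4, 13, 12, 14] → sum 44
[4, 13, 12, 14, 18] → sum 61  ≥ 58 ✓
[13, 12, 14, 18, 8] → sum 65  ≥ 58 ✓
[12, 14, 18, 8, 2] → sum 54
[14, 18, 8, 2, 19] → sum 61  ≥ 58 ✓
[18, 8, 2, 19, 8] → sum 55
7 windows satisfy the condition.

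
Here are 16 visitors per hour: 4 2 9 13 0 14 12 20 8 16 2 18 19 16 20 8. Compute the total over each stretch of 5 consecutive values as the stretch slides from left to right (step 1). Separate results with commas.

Sliding a size-5 window across the 16 values:
(4, 2, 9, 13, 0) → sum 28
(2, 9, 13, 0, 14) → sum 38
(9, 13, 0, 14, 12) → sum 48
(13, 0, 14, 12, 20) → sum 59
(0, 14, 12, 20, 8) → sum 54
(14, 12, 20, 8, 16) → sum 70
(12, 20, 8, 16, 2) → sum 58
(20, 8, 16, 2, 18) → sum 64
(8, 16, 2, 18, 19) → sum 63
(16, 2, 18, 19, 16) → sum 71
(2, 18, 19, 16, 20) → sum 75
(18, 19, 16, 20, 8) → sum 81

28, 38, 48, 59, 54, 70, 58, 64, 63, 71, 75, 81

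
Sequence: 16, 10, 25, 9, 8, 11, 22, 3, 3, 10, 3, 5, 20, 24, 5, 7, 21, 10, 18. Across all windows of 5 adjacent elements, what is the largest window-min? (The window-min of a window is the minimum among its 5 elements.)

(16, 10, 25, 9, 8) → min 8
(10, 25, 9, 8, 11) → min 8
(25, 9, 8, 11, 22) → min 8
(9, 8, 11, 22, 3) → min 3
(8, 11, 22, 3, 3) → min 3
(11, 22, 3, 3, 10) → min 3
(22, 3, 3, 10, 3) → min 3
(3, 3, 10, 3, 5) → min 3
(3, 10, 3, 5, 20) → min 3
(10, 3, 5, 20, 24) → min 3
(3, 5, 20, 24, 5) → min 3
(5, 20, 24, 5, 7) → min 5
(20, 24, 5, 7, 21) → min 5
(24, 5, 7, 21, 10) → min 5
(5, 7, 21, 10, 18) → min 5
Largest of these is 8.

8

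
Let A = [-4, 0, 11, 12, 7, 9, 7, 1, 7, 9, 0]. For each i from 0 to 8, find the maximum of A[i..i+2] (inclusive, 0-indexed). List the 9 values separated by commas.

-4 0 11 → max 11
0 11 12 → max 12
11 12 7 → max 12
12 7 9 → max 12
7 9 7 → max 9
9 7 1 → max 9
7 1 7 → max 7
1 7 9 → max 9
7 9 0 → max 9

11, 12, 12, 12, 9, 9, 7, 9, 9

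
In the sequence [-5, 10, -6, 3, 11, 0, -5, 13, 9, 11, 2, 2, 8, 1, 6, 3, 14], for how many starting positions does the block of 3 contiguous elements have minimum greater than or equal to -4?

-5 10 -6 → min -6
10 -6 3 → min -6
-6 3 11 → min -6
3 11 0 → min 0  ≥ -4 ✓
11 0 -5 → min -5
0 -5 13 → min -5
-5 13 9 → min -5
13 9 11 → min 9  ≥ -4 ✓
9 11 2 → min 2  ≥ -4 ✓
11 2 2 → min 2  ≥ -4 ✓
2 2 8 → min 2  ≥ -4 ✓
2 8 1 → min 1  ≥ -4 ✓
8 1 6 → min 1  ≥ -4 ✓
1 6 3 → min 1  ≥ -4 ✓
6 3 14 → min 3  ≥ -4 ✓
9 windows satisfy the condition.

9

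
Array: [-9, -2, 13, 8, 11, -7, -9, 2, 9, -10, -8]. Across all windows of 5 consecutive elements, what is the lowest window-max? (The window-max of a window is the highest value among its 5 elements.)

9

Each size-5 window and its max:
(-9, -2, 13, 8, 11) → max 13
(-2, 13, 8, 11, -7) → max 13
(13, 8, 11, -7, -9) → max 13
(8, 11, -7, -9, 2) → max 11
(11, -7, -9, 2, 9) → max 11
(-7, -9, 2, 9, -10) → max 9
(-9, 2, 9, -10, -8) → max 9
Lowest of these is 9.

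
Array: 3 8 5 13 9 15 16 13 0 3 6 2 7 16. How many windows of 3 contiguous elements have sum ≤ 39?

[3, 8, 5] → sum 16  ≤ 39 ✓
[8, 5, 13] → sum 26  ≤ 39 ✓
[5, 13, 9] → sum 27  ≤ 39 ✓
[13, 9, 15] → sum 37  ≤ 39 ✓
[9, 15, 16] → sum 40
[15, 16, 13] → sum 44
[16, 13, 0] → sum 29  ≤ 39 ✓
[13, 0, 3] → sum 16  ≤ 39 ✓
[0, 3, 6] → sum 9  ≤ 39 ✓
[3, 6, 2] → sum 11  ≤ 39 ✓
[6, 2, 7] → sum 15  ≤ 39 ✓
[2, 7, 16] → sum 25  ≤ 39 ✓
10 windows satisfy the condition.

10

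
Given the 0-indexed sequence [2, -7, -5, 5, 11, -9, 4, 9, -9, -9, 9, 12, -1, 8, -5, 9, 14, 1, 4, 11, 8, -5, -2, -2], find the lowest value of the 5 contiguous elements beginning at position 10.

Elements at indices 10..14: 9, 12, -1, 8, -5
min(9, 12, -1, 8, -5) = -5

-5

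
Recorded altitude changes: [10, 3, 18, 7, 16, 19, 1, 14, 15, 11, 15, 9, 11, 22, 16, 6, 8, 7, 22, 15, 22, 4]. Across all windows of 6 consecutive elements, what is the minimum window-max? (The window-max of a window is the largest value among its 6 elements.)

Window maxs for each of the 17 positions:
(10, 3, 18, 7, 16, 19) → max 19
(3, 18, 7, 16, 19, 1) → max 19
(18, 7, 16, 19, 1, 14) → max 19
(7, 16, 19, 1, 14, 15) → max 19
(16, 19, 1, 14, 15, 11) → max 19
(19, 1, 14, 15, 11, 15) → max 19
(1, 14, 15, 11, 15, 9) → max 15
(14, 15, 11, 15, 9, 11) → max 15
(15, 11, 15, 9, 11, 22) → max 22
(11, 15, 9, 11, 22, 16) → max 22
(15, 9, 11, 22, 16, 6) → max 22
(9, 11, 22, 16, 6, 8) → max 22
(11, 22, 16, 6, 8, 7) → max 22
(22, 16, 6, 8, 7, 22) → max 22
(16, 6, 8, 7, 22, 15) → max 22
(6, 8, 7, 22, 15, 22) → max 22
(8, 7, 22, 15, 22, 4) → max 22
Minimum of these is 15.

15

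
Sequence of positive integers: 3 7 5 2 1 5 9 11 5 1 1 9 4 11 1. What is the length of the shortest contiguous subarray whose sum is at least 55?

Extend right; whenever the sum reaches 55, record the length and shrink from the left:
add 3: running sum 3 < 55
add 7: running sum 10 < 55
add 5: running sum 15 < 55
add 2: running sum 17 < 55
add 1: running sum 18 < 55
add 5: running sum 23 < 55
add 9: running sum 32 < 55
add 11: running sum 43 < 55
add 5: running sum 48 < 55
add 1: running sum 49 < 55
add 1: running sum 50 < 55
add 9: shortest ending here [7, 5, 2, 1, 5, 9, 11, 5, 1, 1, 9] sum 56, len 11
add 4: shortest ending here [7, 5, 2, 1, 5, 9, 11, 5, 1, 1, 9, 4] sum 60, len 12
add 11: shortest ending here [5, 9, 11, 5, 1, 1, 9, 4, 11] sum 56, len 9
add 1: shortest ending here [5, 9, 11, 5, 1, 1, 9, 4, 11, 1] sum 57, len 10
Shortest qualifying length: 9.

9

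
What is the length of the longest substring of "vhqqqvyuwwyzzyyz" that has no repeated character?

[v] len 1
[v, h] len 2
[v, h, q] len 3
[q] len 1
[q] len 1
[q, v] len 2
[q, v, y] len 3
[q, v, y, u] len 4
[q, v, y, u, w] len 5
[w] len 1
[w, y] len 2
[w, y, z] len 3
[z] len 1
[z, y] len 2
[y] len 1
[y, z] len 2
Longest all-distinct length: 5.

5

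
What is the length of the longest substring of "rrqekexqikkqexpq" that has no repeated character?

[r] len 1
[r] len 1
[r, q] len 2
[r, q, e] len 3
[r, q, e, k] len 4
[k, e] len 2
[k, e, x] len 3
[k, e, x, q] len 4
[k, e, x, q, i] len 5
[e, x, q, i, k] len 5
[k] len 1
[k, q] len 2
[k, q, e] len 3
[k, q, e, x] len 4
[k, q, e, x, p] len 5
[e, x, p, q] len 4
Longest all-distinct length: 5.

5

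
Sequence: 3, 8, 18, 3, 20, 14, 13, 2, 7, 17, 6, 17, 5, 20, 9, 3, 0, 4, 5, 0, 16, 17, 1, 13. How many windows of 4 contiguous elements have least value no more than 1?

8

(3, 8, 18, 3) → min 3
(8, 18, 3, 20) → min 3
(18, 3, 20, 14) → min 3
(3, 20, 14, 13) → min 3
(20, 14, 13, 2) → min 2
(14, 13, 2, 7) → min 2
(13, 2, 7, 17) → min 2
(2, 7, 17, 6) → min 2
(7, 17, 6, 17) → min 6
(17, 6, 17, 5) → min 5
(6, 17, 5, 20) → min 5
(17, 5, 20, 9) → min 5
(5, 20, 9, 3) → min 3
(20, 9, 3, 0) → min 0  ≤ 1 ✓
(9, 3, 0, 4) → min 0  ≤ 1 ✓
(3, 0, 4, 5) → min 0  ≤ 1 ✓
(0, 4, 5, 0) → min 0  ≤ 1 ✓
(4, 5, 0, 16) → min 0  ≤ 1 ✓
(5, 0, 16, 17) → min 0  ≤ 1 ✓
(0, 16, 17, 1) → min 0  ≤ 1 ✓
(16, 17, 1, 13) → min 1  ≤ 1 ✓
8 windows satisfy the condition.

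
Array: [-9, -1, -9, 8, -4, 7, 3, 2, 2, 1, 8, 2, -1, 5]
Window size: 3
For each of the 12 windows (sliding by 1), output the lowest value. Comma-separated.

-9, -9, -9, -4, -4, 2, 2, 1, 1, 1, -1, -1

Sliding a size-3 window across the 14 values:
[-9, -1, -9] → min -9
[-1, -9, 8] → min -9
[-9, 8, -4] → min -9
[8, -4, 7] → min -4
[-4, 7, 3] → min -4
[7, 3, 2] → min 2
[3, 2, 2] → min 2
[2, 2, 1] → min 1
[2, 1, 8] → min 1
[1, 8, 2] → min 1
[8, 2, -1] → min -1
[2, -1, 5] → min -1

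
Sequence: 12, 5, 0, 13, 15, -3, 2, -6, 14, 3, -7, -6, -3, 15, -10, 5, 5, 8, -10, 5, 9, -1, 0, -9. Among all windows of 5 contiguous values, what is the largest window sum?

45

12 5 0 13 15 → sum 45
5 0 13 15 -3 → sum 30
0 13 15 -3 2 → sum 27
13 15 -3 2 -6 → sum 21
15 -3 2 -6 14 → sum 22
-3 2 -6 14 3 → sum 10
2 -6 14 3 -7 → sum 6
-6 14 3 -7 -6 → sum -2
14 3 -7 -6 -3 → sum 1
3 -7 -6 -3 15 → sum 2
-7 -6 -3 15 -10 → sum -11
-6 -3 15 -10 5 → sum 1
-3 15 -10 5 5 → sum 12
15 -10 5 5 8 → sum 23
-10 5 5 8 -10 → sum -2
5 5 8 -10 5 → sum 13
5 8 -10 5 9 → sum 17
8 -10 5 9 -1 → sum 11
-10 5 9 -1 0 → sum 3
5 9 -1 0 -9 → sum 4
Largest of these is 45.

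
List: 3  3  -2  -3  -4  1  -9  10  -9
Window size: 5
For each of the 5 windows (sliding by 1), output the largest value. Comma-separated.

3, 3, 1, 10, 10

[3, 3, -2, -3, -4] → max 3
[3, -2, -3, -4, 1] → max 3
[-2, -3, -4, 1, -9] → max 1
[-3, -4, 1, -9, 10] → max 10
[-4, 1, -9, 10, -9] → max 10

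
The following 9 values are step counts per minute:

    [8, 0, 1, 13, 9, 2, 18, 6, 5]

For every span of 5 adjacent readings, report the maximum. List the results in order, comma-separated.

(8, 0, 1, 13, 9) → max 13
(0, 1, 13, 9, 2) → max 13
(1, 13, 9, 2, 18) → max 18
(13, 9, 2, 18, 6) → max 18
(9, 2, 18, 6, 5) → max 18

13, 13, 18, 18, 18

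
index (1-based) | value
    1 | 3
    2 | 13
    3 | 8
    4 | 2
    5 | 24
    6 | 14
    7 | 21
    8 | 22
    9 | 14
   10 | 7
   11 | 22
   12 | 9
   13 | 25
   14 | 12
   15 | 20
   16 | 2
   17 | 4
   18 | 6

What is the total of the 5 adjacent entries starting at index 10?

75

Elements at indices 10..14: 7, 22, 9, 25, 12
sum(7, 22, 9, 25, 12) = 75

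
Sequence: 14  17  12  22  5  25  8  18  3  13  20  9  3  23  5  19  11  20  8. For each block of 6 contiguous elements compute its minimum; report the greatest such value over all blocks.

[14, 17, 12, 22, 5, 25] → min 5
[17, 12, 22, 5, 25, 8] → min 5
[12, 22, 5, 25, 8, 18] → min 5
[22, 5, 25, 8, 18, 3] → min 3
[5, 25, 8, 18, 3, 13] → min 3
[25, 8, 18, 3, 13, 20] → min 3
[8, 18, 3, 13, 20, 9] → min 3
[18, 3, 13, 20, 9, 3] → min 3
[3, 13, 20, 9, 3, 23] → min 3
[13, 20, 9, 3, 23, 5] → min 3
[20, 9, 3, 23, 5, 19] → min 3
[9, 3, 23, 5, 19, 11] → min 3
[3, 23, 5, 19, 11, 20] → min 3
[23, 5, 19, 11, 20, 8] → min 5
Greatest of these is 5.

5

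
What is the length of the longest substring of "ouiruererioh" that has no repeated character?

5

add o: [o] len 1
add u: [o, u] len 2
add i: [o, u, i] len 3
add r: [o, u, i, r] len 4
add u (repeat u, move left end past it): [i, r, u] len 3
add e: [i, r, u, e] len 4
add r (repeat r, move left end past it): [u, e, r] len 3
add e (repeat e, move left end past it): [r, e] len 2
add r (repeat r, move left end past it): [e, r] len 2
add i: [e, r, i] len 3
add o: [e, r, i, o] len 4
add h: [e, r, i, o, h] len 5
Longest all-distinct length: 5.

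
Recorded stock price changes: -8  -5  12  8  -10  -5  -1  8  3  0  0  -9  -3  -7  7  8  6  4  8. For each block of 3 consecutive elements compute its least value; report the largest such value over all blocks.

6

-8 -5 12 → min -8
-5 12 8 → min -5
12 8 -10 → min -10
8 -10 -5 → min -10
-10 -5 -1 → min -10
-5 -1 8 → min -5
-1 8 3 → min -1
8 3 0 → min 0
3 0 0 → min 0
0 0 -9 → min -9
0 -9 -3 → min -9
-9 -3 -7 → min -9
-3 -7 7 → min -7
-7 7 8 → min -7
7 8 6 → min 6
8 6 4 → min 4
6 4 8 → min 4
Largest of these is 6.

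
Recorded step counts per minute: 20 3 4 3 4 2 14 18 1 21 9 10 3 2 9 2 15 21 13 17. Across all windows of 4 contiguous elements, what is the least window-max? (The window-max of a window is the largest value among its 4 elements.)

Each size-4 window and its max:
[20, 3, 4, 3] → max 20
[3, 4, 3, 4] → max 4
[4, 3, 4, 2] → max 4
[3, 4, 2, 14] → max 14
[4, 2, 14, 18] → max 18
[2, 14, 18, 1] → max 18
[14, 18, 1, 21] → max 21
[18, 1, 21, 9] → max 21
[1, 21, 9, 10] → max 21
[21, 9, 10, 3] → max 21
[9, 10, 3, 2] → max 10
[10, 3, 2, 9] → max 10
[3, 2, 9, 2] → max 9
[2, 9, 2, 15] → max 15
[9, 2, 15, 21] → max 21
[2, 15, 21, 13] → max 21
[15, 21, 13, 17] → max 21
Least of these is 4.

4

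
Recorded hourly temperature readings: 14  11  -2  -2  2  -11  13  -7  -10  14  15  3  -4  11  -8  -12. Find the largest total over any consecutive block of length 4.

28

[14, 11, -2, -2] → sum 21
[11, -2, -2, 2] → sum 9
[-2, -2, 2, -11] → sum -13
[-2, 2, -11, 13] → sum 2
[2, -11, 13, -7] → sum -3
[-11, 13, -7, -10] → sum -15
[13, -7, -10, 14] → sum 10
[-7, -10, 14, 15] → sum 12
[-10, 14, 15, 3] → sum 22
[14, 15, 3, -4] → sum 28
[15, 3, -4, 11] → sum 25
[3, -4, 11, -8] → sum 2
[-4, 11, -8, -12] → sum -13
Largest of these is 28.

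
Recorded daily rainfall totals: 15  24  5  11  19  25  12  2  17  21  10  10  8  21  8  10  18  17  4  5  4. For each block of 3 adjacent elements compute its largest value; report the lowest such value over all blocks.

Each size-3 window and its max:
(15, 24, 5) → max 24
(24, 5, 11) → max 24
(5, 11, 19) → max 19
(11, 19, 25) → max 25
(19, 25, 12) → max 25
(25, 12, 2) → max 25
(12, 2, 17) → max 17
(2, 17, 21) → max 21
(17, 21, 10) → max 21
(21, 10, 10) → max 21
(10, 10, 8) → max 10
(10, 8, 21) → max 21
(8, 21, 8) → max 21
(21, 8, 10) → max 21
(8, 10, 18) → max 18
(10, 18, 17) → max 18
(18, 17, 4) → max 18
(17, 4, 5) → max 17
(4, 5, 4) → max 5
Lowest of these is 5.

5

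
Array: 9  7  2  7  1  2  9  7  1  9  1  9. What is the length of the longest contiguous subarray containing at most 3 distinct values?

6

[9] 1 distinct, len 1
[9, 7] 2 distinct, len 2
[9, 7, 2] 3 distinct, len 3
[9, 7, 2, 7] 3 distinct, len 4
[7, 2, 7, 1] 3 distinct, len 4
[7, 2, 7, 1, 2] 3 distinct, len 5
[1, 2, 9] 3 distinct, len 3
[2, 9, 7] 3 distinct, len 3
[9, 7, 1] 3 distinct, len 3
[9, 7, 1, 9] 3 distinct, len 4
[9, 7, 1, 9, 1] 3 distinct, len 5
[9, 7, 1, 9, 1, 9] 3 distinct, len 6
Longest length with ≤3 distinct: 6.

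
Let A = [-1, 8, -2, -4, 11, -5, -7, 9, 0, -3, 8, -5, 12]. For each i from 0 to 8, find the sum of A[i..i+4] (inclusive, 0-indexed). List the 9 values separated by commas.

Sliding a size-5 window across the 13 values:
-1 8 -2 -4 11 → sum 12
8 -2 -4 11 -5 → sum 8
-2 -4 11 -5 -7 → sum -7
-4 11 -5 -7 9 → sum 4
11 -5 -7 9 0 → sum 8
-5 -7 9 0 -3 → sum -6
-7 9 0 -3 8 → sum 7
9 0 -3 8 -5 → sum 9
0 -3 8 -5 12 → sum 12

12, 8, -7, 4, 8, -6, 7, 9, 12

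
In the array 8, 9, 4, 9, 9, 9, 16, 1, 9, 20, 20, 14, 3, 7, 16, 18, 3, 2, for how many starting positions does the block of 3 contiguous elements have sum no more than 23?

4

[8, 9, 4] → sum 21  ≤ 23 ✓
[9, 4, 9] → sum 22  ≤ 23 ✓
[4, 9, 9] → sum 22  ≤ 23 ✓
[9, 9, 9] → sum 27
[9, 9, 16] → sum 34
[9, 16, 1] → sum 26
[16, 1, 9] → sum 26
[1, 9, 20] → sum 30
[9, 20, 20] → sum 49
[20, 20, 14] → sum 54
[20, 14, 3] → sum 37
[14, 3, 7] → sum 24
[3, 7, 16] → sum 26
[7, 16, 18] → sum 41
[16, 18, 3] → sum 37
[18, 3, 2] → sum 23  ≤ 23 ✓
4 windows satisfy the condition.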